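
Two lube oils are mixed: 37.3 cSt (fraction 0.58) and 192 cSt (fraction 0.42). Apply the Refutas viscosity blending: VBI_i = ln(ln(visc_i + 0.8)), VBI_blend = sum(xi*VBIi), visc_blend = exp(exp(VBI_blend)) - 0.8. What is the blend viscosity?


Refutas method: VBN_i = 14.534*ln(ln(visc_i + 0.8)) + 10.975, blended linearly by mass fraction; since VBN is linear in VBI_i = ln(ln(visc_i + 0.8)) and the fractions sum to 1, blend VBI directly: visc = exp(exp(VBI_blend)) - 0.8
VBI_1 = ln(ln(37.3 + 0.8)) = 1.29204
VBI_2 = ln(ln(192 + 0.8)) = 1.66045
VBI_blend = 0.58 * 1.29204 + 0.42 * 1.66045 = 1.44677
visc_blend = exp(exp(1.44677)) - 0.8 = 69.26

69.26 cSt


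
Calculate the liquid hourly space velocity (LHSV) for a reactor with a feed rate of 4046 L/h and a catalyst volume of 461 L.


LHSV = volumetric feed rate / catalyst volume
= 4046 L/h / 461 L
= 8.777 h^-1

8.777 h^-1


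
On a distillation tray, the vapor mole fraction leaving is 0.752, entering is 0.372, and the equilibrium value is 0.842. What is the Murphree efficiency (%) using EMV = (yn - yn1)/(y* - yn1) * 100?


Murphree vapor efficiency: EMV = (y_n - y_(n-1)) / (y*_n - y_(n-1)) * 100
EMV = (0.752 - 0.372) / (0.842 - 0.372) * 100 = 0.38 / 0.47 * 100 = 80.85

80.85 %


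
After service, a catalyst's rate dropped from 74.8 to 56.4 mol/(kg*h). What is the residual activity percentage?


Activity (%) = (rate_used / rate_fresh) * 100
rate_used = 56.4, rate_fresh = 74.8
= (56.4 / 74.8) * 100
= 0.7540 * 100 = 75.40

75.40 %


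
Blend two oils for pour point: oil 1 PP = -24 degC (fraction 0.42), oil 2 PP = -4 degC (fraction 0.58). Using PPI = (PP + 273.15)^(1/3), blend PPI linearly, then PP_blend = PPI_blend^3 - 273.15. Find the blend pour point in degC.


PPI_1 = (-24 + 273.15)^(1/3) = 6.292458
PPI_2 = (-4 + 273.15)^(1/3) = 6.456514
PPI_blend = 0.42 * 6.292458 + 0.58 * 6.456514 = 6.38761
PP_blend = 6.38761^3 - 273.15 = 260.6245 - 273.15 = -12.53

-12.53 degC


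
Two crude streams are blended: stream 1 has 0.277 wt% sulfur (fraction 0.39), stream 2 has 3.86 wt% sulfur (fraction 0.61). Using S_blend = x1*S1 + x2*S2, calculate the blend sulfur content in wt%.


Linear sulfur blending: S_blend = x1*S1 + x2*S2
Contribution 1: 0.39 * 0.277 = 0.10803 wt%
Contribution 2: 0.61 * 3.86 = 2.3546 wt%
S_blend = 0.10803 + 2.3546 = 2.46263

2.46263 wt%


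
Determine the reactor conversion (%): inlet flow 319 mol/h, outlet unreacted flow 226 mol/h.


X = (F_in - F_out) / F_in * 100
Moles reacted = 319 - 226 = 93
X = 93 / 319 * 100
= 0.2915 * 100
= 29.15 %

29.15 %


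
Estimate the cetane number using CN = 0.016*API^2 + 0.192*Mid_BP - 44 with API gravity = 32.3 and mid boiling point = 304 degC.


CN = 0.016 * 32.3^2 + 0.192 * 304 - 44
CN = 16.69264 + 58.368 - 44 = 31.06064

31.06064


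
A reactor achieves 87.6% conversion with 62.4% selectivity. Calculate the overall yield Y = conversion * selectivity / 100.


Overall yield = conversion (%) * selectivity (%) / 100
Conversion = 87.6%, Selectivity = 62.4%
Y = 87.6 * 62.4 / 100
= 54.6624 %

54.6624 %


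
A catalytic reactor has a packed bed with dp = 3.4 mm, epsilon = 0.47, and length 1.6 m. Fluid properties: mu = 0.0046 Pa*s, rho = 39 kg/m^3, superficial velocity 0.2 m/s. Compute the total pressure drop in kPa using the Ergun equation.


dp = 3.4 mm = 0.0034 m
Viscous term = 150*0.0046*0.2*(1-0.47)^2 / (0.0034^2*0.47^3) = 32298.3
Inertial term = 1.75*39*0.2^2*(1-0.47) / (0.0034*0.47^3) = 4098.89
dP/L = 32298.3 + 4098.89 = 36397.2 Pa/m
dP = 36397.2 * 1.6 / 1000 = 58.24 kPa

58.24 kPa


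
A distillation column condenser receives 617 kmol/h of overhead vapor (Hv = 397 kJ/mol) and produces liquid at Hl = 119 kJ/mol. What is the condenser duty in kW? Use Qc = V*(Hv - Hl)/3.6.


Qc = 617 * (397 - 119) / 3.6 = 617 * 278 / 3.6 = 47650

47650 kW


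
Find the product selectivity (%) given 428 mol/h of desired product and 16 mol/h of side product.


Selectivity = desired / (desired + undesired) * 100
Total products = 428 + 16 = 444 mol/h
S = 428 / 444 * 100
= 0.9640 * 100
= 96.40 %

96.40 %


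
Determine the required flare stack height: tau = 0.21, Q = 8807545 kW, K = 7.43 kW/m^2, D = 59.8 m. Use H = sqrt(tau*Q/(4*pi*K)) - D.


tau*Q/(4*pi*K) = 0.21 * 8807545 / (4 * pi * 7.43) = 19809.6
sqrt(19809.6) = 140.747
H = 140.747 - 59.8 = 80.95

80.95 m


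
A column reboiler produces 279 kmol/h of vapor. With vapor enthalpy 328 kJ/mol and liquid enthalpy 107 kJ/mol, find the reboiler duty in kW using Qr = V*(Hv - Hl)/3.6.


Qr = 279 * (328 - 107) / 3.6 = 279 * 221 / 3.6 = 17130

17130 kW


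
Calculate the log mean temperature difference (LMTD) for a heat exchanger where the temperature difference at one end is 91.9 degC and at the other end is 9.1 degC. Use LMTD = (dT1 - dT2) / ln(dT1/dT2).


LMTD = (dT1 - dT2) / ln(dT1/dT2)
= (91.9 - 9.1) / ln(91.9 / 9.1) = 82.8 / 2.31243 = 35.81

35.81 degC


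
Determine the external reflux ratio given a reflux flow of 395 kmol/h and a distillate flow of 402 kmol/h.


Reflux ratio definition: R = L / D (liquid returned / distillate withdrawn)
L = 395 kmol/h, D = 402 kmol/h
R = 395 / 402 = 0.9826

0.9826


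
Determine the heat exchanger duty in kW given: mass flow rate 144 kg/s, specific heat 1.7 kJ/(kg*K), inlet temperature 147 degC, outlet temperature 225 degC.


Q = m_dot * cp * delta_T
delta_T = 225 - 147 = 78 K
Q = 144 * 1.7 * 78
= 244.8 * 78
= 19094.4 kW

19094.4 kW


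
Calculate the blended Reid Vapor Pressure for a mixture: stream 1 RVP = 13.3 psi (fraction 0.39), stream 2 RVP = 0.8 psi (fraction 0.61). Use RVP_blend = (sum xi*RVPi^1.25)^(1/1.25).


Chevron index: RVP_blend = (sum xi*RVPi^1.25)^(1/1.25)
RVP^1.25 terms: 0.39 * 13.3^1.25 + 0.61 * 0.8^1.25 = 10.3671
RVP_blend = 10.3671^(1/1.25) = 6.494

6.494 psi


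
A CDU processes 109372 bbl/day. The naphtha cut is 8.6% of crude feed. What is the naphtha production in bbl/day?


Crude throughput = 109372 bbl/day
Fraction yield = 8.6%
yield = throughput * fraction / 100
yield = 109372 * 8.6 / 100 = 9405.992

9405.992 bbl/day


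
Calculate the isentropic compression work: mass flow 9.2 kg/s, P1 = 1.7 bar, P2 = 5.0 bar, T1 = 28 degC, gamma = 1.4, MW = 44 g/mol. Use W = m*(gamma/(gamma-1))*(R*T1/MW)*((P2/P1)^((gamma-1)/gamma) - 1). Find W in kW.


Isentropic work: W = m*(gamma/(gamma-1))*(R*T1/MW)*((P2/P1)^((gamma-1)/gamma) - 1)
T1 = 28 + 273.15 = 301.15 K
Pressure ratio = 5.0 / 1.7 = 2.94118
Exponent = (1.4 - 1)/1.4 = 0.285714
(P2/P1)^exp - 1 = 2.94118^0.285714 - 1 = 0.361016
W = 9.2 * 1.4 / 0.4 * 8.314 * 301.15 / 44 * 0.361016 = 661.5

661.5 kW


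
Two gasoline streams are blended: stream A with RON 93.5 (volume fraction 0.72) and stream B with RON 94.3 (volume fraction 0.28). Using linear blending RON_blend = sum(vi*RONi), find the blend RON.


Linear blending: RON_blend = sum(vi * RONi)
Contribution 1: 0.72 * 93.5 = 67.32
Contribution 2: 0.28 * 94.3 = 26.404
RON_blend = 67.32 + 26.404 = 93.724

93.724


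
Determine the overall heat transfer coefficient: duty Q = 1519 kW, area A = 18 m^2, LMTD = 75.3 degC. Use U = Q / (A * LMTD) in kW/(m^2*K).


From Q = U*A*LMTD, U = Q / (A * LMTD)
U = 1519 / (18 * 75.3) = 1519 / 1355.4 = 1.121

1.121 kW/(m^2*K)


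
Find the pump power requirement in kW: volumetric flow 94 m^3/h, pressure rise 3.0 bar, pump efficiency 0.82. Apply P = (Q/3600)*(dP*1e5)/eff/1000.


Q = 94 / 3600 = 0.0261111 m^3/s
P = 0.0261111 * (3.0 * 1e5) / 0.82 / 1000 = 9.553

9.553 kW


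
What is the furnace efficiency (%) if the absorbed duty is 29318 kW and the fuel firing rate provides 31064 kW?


Furnace efficiency = Q_absorbed / Q_fuel * 100
= 29318 / 31064 * 100 = 94.38

94.38 %


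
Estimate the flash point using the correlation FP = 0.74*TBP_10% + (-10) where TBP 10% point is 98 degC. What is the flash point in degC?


FP = 0.74 * 98 + (-10) = 62.52

62.52 degC


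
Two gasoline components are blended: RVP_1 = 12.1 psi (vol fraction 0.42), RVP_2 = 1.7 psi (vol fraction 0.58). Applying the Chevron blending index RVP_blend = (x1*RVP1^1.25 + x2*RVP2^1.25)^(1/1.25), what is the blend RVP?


Chevron index: RVP_blend = (sum xi*RVPi^1.25)^(1/1.25)
RVP^1.25 terms: 0.42 * 12.1^1.25 + 0.58 * 1.7^1.25 = 10.6042
RVP_blend = 10.6042^(1/1.25) = 6.613

6.613 psi


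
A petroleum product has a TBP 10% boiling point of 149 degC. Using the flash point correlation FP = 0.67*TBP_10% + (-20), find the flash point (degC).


FP = 0.67 * 149 + (-20) = 79.83

79.83 degC


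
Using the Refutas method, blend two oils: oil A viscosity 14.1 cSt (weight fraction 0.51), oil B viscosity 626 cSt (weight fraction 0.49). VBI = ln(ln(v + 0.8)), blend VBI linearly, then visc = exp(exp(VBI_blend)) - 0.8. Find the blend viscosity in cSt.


Refutas method: VBN_i = 14.534*ln(ln(visc_i + 0.8)) + 10.975, blended linearly by mass fraction; since VBN is linear in VBI_i = ln(ln(visc_i + 0.8)) and the fractions sum to 1, blend VBI directly: visc = exp(exp(VBI_blend)) - 0.8
VBI_1 = ln(ln(14.1 + 0.8)) = 0.993756
VBI_2 = ln(ln(626 + 0.8)) = 1.86263
VBI_blend = 0.51 * 0.993756 + 0.49 * 1.86263 = 1.4195
visc_blend = exp(exp(1.4195)) - 0.8 = 61.69

61.69 cSt


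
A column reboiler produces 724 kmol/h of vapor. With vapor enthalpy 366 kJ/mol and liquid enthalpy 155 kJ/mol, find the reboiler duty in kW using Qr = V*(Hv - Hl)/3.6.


Qr = 724 * (366 - 155) / 3.6 = 724 * 211 / 3.6 = 42430

42430 kW


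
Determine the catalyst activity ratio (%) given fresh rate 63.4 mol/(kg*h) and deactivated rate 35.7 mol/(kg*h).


Activity (%) = (rate_used / rate_fresh) * 100
rate_used = 35.7, rate_fresh = 63.4
= (35.7 / 63.4) * 100
= 0.5631 * 100 = 56.31

56.31 %


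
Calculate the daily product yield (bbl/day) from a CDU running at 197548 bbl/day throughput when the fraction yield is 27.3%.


Crude throughput = 197548 bbl/day
Fraction yield = 27.3%
yield = throughput * fraction / 100
yield = 197548 * 27.3 / 100 = 53930.604

53930.604 bbl/day


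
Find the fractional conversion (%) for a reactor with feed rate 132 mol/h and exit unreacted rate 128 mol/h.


X = (F_in - F_out) / F_in * 100
Moles reacted = 132 - 128 = 4
X = 4 / 132 * 100
= 0.03030 * 100
= 3.030 %

3.030 %


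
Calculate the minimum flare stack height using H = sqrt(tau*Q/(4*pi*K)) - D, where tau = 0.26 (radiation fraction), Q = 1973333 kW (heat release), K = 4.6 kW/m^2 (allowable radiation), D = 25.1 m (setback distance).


tau*Q/(4*pi*K) = 0.26 * 1973333 / (4 * pi * 4.6) = 8875.77
sqrt(8875.77) = 94.2113
H = 94.2113 - 25.1 = 69.11

69.11 m


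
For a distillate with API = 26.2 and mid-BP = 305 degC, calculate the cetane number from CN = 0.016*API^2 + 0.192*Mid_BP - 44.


CN = 0.016 * 26.2^2 + 0.192 * 305 - 44
CN = 10.98304 + 58.56 - 44 = 25.54304

25.54304


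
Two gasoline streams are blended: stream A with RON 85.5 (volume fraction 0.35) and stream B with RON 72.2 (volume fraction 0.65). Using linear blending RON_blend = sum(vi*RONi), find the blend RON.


Linear blending: RON_blend = sum(vi * RONi)
Contribution 1: 0.35 * 85.5 = 29.925
Contribution 2: 0.65 * 72.2 = 46.93
RON_blend = 29.925 + 46.93 = 76.855

76.855


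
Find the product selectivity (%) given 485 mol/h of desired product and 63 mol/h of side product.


Selectivity = desired / (desired + undesired) * 100
Total products = 485 + 63 = 548 mol/h
S = 485 / 548 * 100
= 0.8850 * 100
= 88.50 %

88.50 %


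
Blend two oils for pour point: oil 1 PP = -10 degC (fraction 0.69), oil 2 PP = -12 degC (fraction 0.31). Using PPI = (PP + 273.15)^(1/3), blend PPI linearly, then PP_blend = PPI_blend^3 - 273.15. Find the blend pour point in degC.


PPI_1 = (-10 + 273.15)^(1/3) = 6.408176
PPI_2 = (-12 + 273.15)^(1/3) = 6.391901
PPI_blend = 0.69 * 6.408176 + 0.31 * 6.391901 = 6.403131
PP_blend = 6.403131^3 - 273.15 = 262.5289 - 273.15 = -10.62

-10.62 degC


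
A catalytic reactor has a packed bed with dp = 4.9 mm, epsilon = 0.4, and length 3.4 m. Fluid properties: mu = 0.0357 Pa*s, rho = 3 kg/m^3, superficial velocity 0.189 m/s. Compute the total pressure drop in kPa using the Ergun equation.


dp = 4.9 mm = 0.0049 m
Viscous term = 150*0.0357*0.189*(1-0.4)^2 / (0.0049^2*0.4^3) = 237111
Inertial term = 1.75*3*0.189^2*(1-0.4) / (0.0049*0.4^3) = 358.805
dP/L = 237111 + 358.805 = 237470 Pa/m
dP = 237470 * 3.4 / 1000 = 807.4 kPa

807.4 kPa


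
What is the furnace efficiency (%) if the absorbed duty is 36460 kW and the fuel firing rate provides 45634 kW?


Furnace efficiency = Q_absorbed / Q_fuel * 100
= 36460 / 45634 * 100 = 79.90

79.90 %


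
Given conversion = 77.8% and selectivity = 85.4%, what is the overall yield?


Overall yield = conversion (%) * selectivity (%) / 100
Conversion = 77.8%, Selectivity = 85.4%
Y = 77.8 * 85.4 / 100
= 66.4412 %

66.4412 %


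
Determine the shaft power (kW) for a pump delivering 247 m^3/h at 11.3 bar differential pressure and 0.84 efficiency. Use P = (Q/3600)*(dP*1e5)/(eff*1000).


Q = 247 / 3600 = 0.0686111 m^3/s
P = 0.0686111 * (11.3 * 1e5) / 0.84 / 1000 = 92.30

92.30 kW


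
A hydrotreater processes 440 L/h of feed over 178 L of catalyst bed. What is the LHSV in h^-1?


LHSV = volumetric feed rate / catalyst volume
= 440 L/h / 178 L
= 2.472 h^-1

2.472 h^-1


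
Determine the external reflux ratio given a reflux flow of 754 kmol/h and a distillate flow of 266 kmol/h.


Reflux ratio definition: R = L / D (liquid returned / distillate withdrawn)
L = 754 kmol/h, D = 266 kmol/h
R = 754 / 266 = 2.835

2.835


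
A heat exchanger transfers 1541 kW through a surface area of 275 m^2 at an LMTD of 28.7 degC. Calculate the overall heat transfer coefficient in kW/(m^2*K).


From Q = U*A*LMTD, U = Q / (A * LMTD)
U = 1541 / (275 * 28.7) = 1541 / 7892.5 = 0.1952

0.1952 kW/(m^2*K)


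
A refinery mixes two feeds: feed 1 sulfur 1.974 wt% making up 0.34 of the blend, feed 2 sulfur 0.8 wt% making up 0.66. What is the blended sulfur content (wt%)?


Linear sulfur blending: S_blend = x1*S1 + x2*S2
Contribution 1: 0.34 * 1.974 = 0.67116 wt%
Contribution 2: 0.66 * 0.8 = 0.528 wt%
S_blend = 0.67116 + 0.528 = 1.19916

1.19916 wt%


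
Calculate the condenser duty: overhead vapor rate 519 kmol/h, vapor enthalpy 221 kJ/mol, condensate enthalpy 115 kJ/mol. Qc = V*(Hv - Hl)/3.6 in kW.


Qc = 519 * (221 - 115) / 3.6 = 519 * 106 / 3.6 = 15280

15280 kW


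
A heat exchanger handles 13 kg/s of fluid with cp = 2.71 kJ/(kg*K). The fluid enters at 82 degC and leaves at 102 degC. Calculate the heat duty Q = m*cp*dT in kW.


Q = m_dot * cp * delta_T
delta_T = 102 - 82 = 20 K
Q = 13 * 2.71 * 20
= 35.23 * 20
= 704.6 kW

704.6 kW


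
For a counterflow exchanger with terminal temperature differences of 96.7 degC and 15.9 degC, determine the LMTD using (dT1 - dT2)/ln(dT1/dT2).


LMTD = (dT1 - dT2) / ln(dT1/dT2)
= (96.7 - 15.9) / ln(96.7 / 15.9) = 80.8 / 1.80529 = 44.76

44.76 degC


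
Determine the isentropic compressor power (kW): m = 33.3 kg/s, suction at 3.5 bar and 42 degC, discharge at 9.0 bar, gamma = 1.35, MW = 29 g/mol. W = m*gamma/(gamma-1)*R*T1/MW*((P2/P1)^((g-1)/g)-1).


Isentropic work: W = m*(gamma/(gamma-1))*(R*T1/MW)*((P2/P1)^((gamma-1)/gamma) - 1)
T1 = 42 + 273.15 = 315.15 K
Pressure ratio = 9.0 / 3.5 = 2.57143
Exponent = (1.35 - 1)/1.35 = 0.259259
(P2/P1)^exp - 1 = 2.57143^0.259259 - 1 = 0.277443
W = 33.3 * 1.35 / 0.35 * 8.314 * 315.15 / 29 * 0.277443 = 3220

3220 kW


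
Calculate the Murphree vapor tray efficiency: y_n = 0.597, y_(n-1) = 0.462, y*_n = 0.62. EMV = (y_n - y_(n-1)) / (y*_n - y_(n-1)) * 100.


Murphree vapor efficiency: EMV = (y_n - y_(n-1)) / (y*_n - y_(n-1)) * 100
EMV = (0.597 - 0.462) / (0.62 - 0.462) * 100 = 0.135 / 0.158 * 100 = 85.44

85.44 %


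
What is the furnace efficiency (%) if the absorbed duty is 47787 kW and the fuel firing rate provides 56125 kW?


Furnace efficiency = Q_absorbed / Q_fuel * 100
= 47787 / 56125 * 100 = 85.14

85.14 %


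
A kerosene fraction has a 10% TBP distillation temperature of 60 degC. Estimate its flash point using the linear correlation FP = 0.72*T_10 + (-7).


FP = 0.72 * 60 + (-7) = 36.2

36.2 degC


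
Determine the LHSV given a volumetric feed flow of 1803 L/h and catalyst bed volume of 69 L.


LHSV = volumetric feed rate / catalyst volume
= 1803 L/h / 69 L
= 26.13 h^-1

26.13 h^-1


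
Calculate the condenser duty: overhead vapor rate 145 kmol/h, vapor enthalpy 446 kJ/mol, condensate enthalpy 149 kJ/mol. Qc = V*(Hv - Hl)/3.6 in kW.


Qc = 145 * (446 - 149) / 3.6 = 145 * 297 / 3.6 = 11960

11960 kW


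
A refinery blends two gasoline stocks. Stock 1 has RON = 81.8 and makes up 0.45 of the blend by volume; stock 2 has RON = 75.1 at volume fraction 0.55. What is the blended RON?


Linear blending: RON_blend = sum(vi * RONi)
Contribution 1: 0.45 * 81.8 = 36.81
Contribution 2: 0.55 * 75.1 = 41.305
RON_blend = 36.81 + 41.305 = 78.115

78.115


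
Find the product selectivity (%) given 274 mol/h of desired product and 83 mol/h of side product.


Selectivity = desired / (desired + undesired) * 100
Total products = 274 + 83 = 357 mol/h
S = 274 / 357 * 100
= 0.7675 * 100
= 76.75 %

76.75 %


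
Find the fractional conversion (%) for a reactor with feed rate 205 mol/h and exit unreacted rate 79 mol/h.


X = (F_in - F_out) / F_in * 100
Moles reacted = 205 - 79 = 126
X = 126 / 205 * 100
= 0.6146 * 100
= 61.46 %

61.46 %


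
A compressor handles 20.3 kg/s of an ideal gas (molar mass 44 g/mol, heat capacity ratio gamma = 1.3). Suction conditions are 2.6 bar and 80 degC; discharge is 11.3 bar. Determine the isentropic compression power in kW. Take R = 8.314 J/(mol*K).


Isentropic work: W = m*(gamma/(gamma-1))*(R*T1/MW)*((P2/P1)^((gamma-1)/gamma) - 1)
T1 = 80 + 273.15 = 353.15 K
Pressure ratio = 11.3 / 2.6 = 4.34615
Exponent = (1.3 - 1)/1.3 = 0.230769
(P2/P1)^exp - 1 = 4.34615^0.230769 - 1 = 0.403637
W = 20.3 * 1.3 / 0.3 * 8.314 * 353.15 / 44 * 0.403637 = 2369

2369 kW


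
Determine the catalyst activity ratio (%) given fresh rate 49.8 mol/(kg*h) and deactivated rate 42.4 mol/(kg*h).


Activity (%) = (rate_used / rate_fresh) * 100
rate_used = 42.4, rate_fresh = 49.8
= (42.4 / 49.8) * 100
= 0.8514 * 100 = 85.14

85.14 %


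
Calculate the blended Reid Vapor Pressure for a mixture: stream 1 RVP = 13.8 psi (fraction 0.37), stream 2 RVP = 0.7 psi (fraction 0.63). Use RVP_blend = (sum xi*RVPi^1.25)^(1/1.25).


Chevron index: RVP_blend = (sum xi*RVPi^1.25)^(1/1.25)
RVP^1.25 terms: 0.37 * 13.8^1.25 + 0.63 * 0.7^1.25 = 10.2446
RVP_blend = 10.2446^(1/1.25) = 6.433

6.433 psi


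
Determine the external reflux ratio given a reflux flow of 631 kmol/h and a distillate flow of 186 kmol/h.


Reflux ratio definition: R = L / D (liquid returned / distillate withdrawn)
L = 631 kmol/h, D = 186 kmol/h
R = 631 / 186 = 3.392

3.392


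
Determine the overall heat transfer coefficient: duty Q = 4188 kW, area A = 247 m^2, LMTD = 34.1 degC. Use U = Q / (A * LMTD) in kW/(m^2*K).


From Q = U*A*LMTD, U = Q / (A * LMTD)
U = 4188 / (247 * 34.1) = 4188 / 8422.7 = 0.4972

0.4972 kW/(m^2*K)


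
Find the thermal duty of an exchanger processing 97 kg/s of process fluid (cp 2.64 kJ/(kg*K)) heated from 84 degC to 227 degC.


Q = m_dot * cp * delta_T
delta_T = 227 - 84 = 143 K
Q = 97 * 2.64 * 143
= 256.08 * 143
= 36619.44 kW

36619.44 kW


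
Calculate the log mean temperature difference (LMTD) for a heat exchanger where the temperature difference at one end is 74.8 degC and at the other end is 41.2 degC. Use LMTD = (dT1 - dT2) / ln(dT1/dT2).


LMTD = (dT1 - dT2) / ln(dT1/dT2)
= (74.8 - 41.2) / ln(74.8 / 41.2) = 33.6 / 0.59638 = 56.34

56.34 degC


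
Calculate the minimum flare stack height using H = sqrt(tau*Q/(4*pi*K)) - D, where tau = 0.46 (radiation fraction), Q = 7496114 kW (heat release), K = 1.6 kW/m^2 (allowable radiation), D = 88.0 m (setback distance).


tau*Q/(4*pi*K) = 0.46 * 7496114 / (4 * pi * 1.6) = 171500
sqrt(171500) = 414.126
H = 414.126 - 88.0 = 326.1

326.1 m


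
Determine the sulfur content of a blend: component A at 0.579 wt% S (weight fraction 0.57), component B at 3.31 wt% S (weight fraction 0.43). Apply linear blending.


Linear sulfur blending: S_blend = x1*S1 + x2*S2
Contribution 1: 0.57 * 0.579 = 0.33003 wt%
Contribution 2: 0.43 * 3.31 = 1.4233 wt%
S_blend = 0.33003 + 1.4233 = 1.75333

1.75333 wt%


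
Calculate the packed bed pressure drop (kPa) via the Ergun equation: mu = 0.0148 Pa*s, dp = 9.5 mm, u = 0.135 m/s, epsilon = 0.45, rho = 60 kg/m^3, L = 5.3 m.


dp = 9.5 mm = 0.0095 m
Viscous term = 150*0.0148*0.135*(1-0.45)^2 / (0.0095^2*0.45^3) = 11023.7
Inertial term = 1.75*60*0.135^2*(1-0.45) / (0.0095*0.45^3) = 1215.79
dP/L = 11023.7 + 1215.79 = 12239.5 Pa/m
dP = 12239.5 * 5.3 / 1000 = 64.87 kPa

64.87 kPa


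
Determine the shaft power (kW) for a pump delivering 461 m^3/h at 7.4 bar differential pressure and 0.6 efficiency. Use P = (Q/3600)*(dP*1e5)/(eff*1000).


Q = 461 / 3600 = 0.128056 m^3/s
P = 0.128056 * (7.4 * 1e5) / 0.6 / 1000 = 157.9

157.9 kW


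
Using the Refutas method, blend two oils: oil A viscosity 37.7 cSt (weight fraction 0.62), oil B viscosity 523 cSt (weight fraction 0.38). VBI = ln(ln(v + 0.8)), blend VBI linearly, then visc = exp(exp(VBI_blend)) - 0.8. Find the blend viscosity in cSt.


Refutas method: VBN_i = 14.534*ln(ln(visc_i + 0.8)) + 10.975, blended linearly by mass fraction; since VBN is linear in VBI_i = ln(ln(visc_i + 0.8)) and the fractions sum to 1, blend VBI directly: visc = exp(exp(VBI_blend)) - 0.8
VBI_1 = ln(ln(37.7 + 0.8)) = 1.29491
VBI_2 = ln(ln(523 + 0.8)) = 1.83436
VBI_blend = 0.62 * 1.29491 + 0.38 * 1.83436 = 1.4999
visc_blend = exp(exp(1.4999)) - 0.8 = 87.54

87.54 cSt


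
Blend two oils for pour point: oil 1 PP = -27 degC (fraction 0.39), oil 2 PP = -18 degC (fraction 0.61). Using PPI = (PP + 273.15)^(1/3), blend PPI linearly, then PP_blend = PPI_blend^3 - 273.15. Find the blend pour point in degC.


PPI_1 = (-27 + 273.15)^(1/3) = 6.2671
PPI_2 = (-18 + 273.15)^(1/3) = 6.342569
PPI_blend = 0.39 * 6.2671 + 0.61 * 6.342569 = 6.313136
PP_blend = 6.313136^3 - 273.15 = 251.6144 - 273.15 = -21.54

-21.54 degC


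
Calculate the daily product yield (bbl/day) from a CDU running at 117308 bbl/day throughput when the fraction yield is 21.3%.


Crude throughput = 117308 bbl/day
Fraction yield = 21.3%
yield = throughput * fraction / 100
yield = 117308 * 21.3 / 100 = 24986.604

24986.604 bbl/day


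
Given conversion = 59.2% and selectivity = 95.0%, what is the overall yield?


Overall yield = conversion (%) * selectivity (%) / 100
Conversion = 59.2%, Selectivity = 95.0%
Y = 59.2 * 95.0 / 100
= 56.24 %

56.24 %


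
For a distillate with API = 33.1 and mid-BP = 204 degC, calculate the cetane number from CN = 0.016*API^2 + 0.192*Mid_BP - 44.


CN = 0.016 * 33.1^2 + 0.192 * 204 - 44
CN = 17.52976 + 39.168 - 44 = 12.69776

12.69776


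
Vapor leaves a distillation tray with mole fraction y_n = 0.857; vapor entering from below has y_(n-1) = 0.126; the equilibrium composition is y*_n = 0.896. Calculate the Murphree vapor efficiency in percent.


Murphree vapor efficiency: EMV = (y_n - y_(n-1)) / (y*_n - y_(n-1)) * 100
EMV = (0.857 - 0.126) / (0.896 - 0.126) * 100 = 0.731 / 0.77 * 100 = 94.94

94.94 %


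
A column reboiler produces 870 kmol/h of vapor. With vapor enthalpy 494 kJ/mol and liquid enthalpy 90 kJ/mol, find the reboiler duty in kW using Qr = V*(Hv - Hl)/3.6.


Qr = 870 * (494 - 90) / 3.6 = 870 * 404 / 3.6 = 97630

97630 kW


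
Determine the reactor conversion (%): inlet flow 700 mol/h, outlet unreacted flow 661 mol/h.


X = (F_in - F_out) / F_in * 100
Moles reacted = 700 - 661 = 39
X = 39 / 700 * 100
= 0.05571 * 100
= 5.571 %

5.571 %


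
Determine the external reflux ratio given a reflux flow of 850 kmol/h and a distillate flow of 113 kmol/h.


Reflux ratio definition: R = L / D (liquid returned / distillate withdrawn)
L = 850 kmol/h, D = 113 kmol/h
R = 850 / 113 = 7.522

7.522


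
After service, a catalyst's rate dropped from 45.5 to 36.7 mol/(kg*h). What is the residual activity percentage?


Activity (%) = (rate_used / rate_fresh) * 100
rate_used = 36.7, rate_fresh = 45.5
= (36.7 / 45.5) * 100
= 0.8066 * 100 = 80.66

80.66 %


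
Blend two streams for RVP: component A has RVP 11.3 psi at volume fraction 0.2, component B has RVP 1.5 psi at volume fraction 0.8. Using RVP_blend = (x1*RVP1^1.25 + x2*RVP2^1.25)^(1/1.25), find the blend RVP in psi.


Chevron index: RVP_blend = (sum xi*RVPi^1.25)^(1/1.25)
RVP^1.25 terms: 0.2 * 11.3^1.25 + 0.8 * 1.5^1.25 = 5.47162
RVP_blend = 5.47162^(1/1.25) = 3.895

3.895 psi


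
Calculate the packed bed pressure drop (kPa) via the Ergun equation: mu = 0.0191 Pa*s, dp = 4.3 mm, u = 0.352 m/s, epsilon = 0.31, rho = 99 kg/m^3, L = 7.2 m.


dp = 4.3 mm = 0.0043 m
Viscous term = 150*0.0191*0.352*(1-0.31)^2 / (0.0043^2*0.31^3) = 871653
Inertial term = 1.75*99*0.352^2*(1-0.31) / (0.0043*0.31^3) = 115626
dP/L = 871653 + 115626 = 987279 Pa/m
dP = 987279 * 7.2 / 1000 = 7108 kPa

7108 kPa


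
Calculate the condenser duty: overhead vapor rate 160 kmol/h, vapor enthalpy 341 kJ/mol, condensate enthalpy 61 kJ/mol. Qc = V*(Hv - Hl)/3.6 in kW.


Qc = 160 * (341 - 61) / 3.6 = 160 * 280 / 3.6 = 12440

12440 kW


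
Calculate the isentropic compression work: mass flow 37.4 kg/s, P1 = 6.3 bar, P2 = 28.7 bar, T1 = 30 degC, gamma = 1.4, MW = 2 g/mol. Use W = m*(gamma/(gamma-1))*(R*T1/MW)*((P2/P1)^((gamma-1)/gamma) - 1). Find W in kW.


Isentropic work: W = m*(gamma/(gamma-1))*(R*T1/MW)*((P2/P1)^((gamma-1)/gamma) - 1)
T1 = 30 + 273.15 = 303.15 K
Pressure ratio = 28.7 / 6.3 = 4.55556
Exponent = (1.4 - 1)/1.4 = 0.285714
(P2/P1)^exp - 1 = 4.55556^0.285714 - 1 = 0.542249
W = 37.4 * 1.4 / 0.4 * 8.314 * 303.15 / 2 * 0.542249 = 89450

89450 kW


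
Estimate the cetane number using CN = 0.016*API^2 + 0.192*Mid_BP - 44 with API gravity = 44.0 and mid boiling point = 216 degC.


CN = 0.016 * 44.0^2 + 0.192 * 216 - 44
CN = 30.976 + 41.472 - 44 = 28.448

28.448


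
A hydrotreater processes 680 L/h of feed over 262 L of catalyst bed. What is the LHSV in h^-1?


LHSV = volumetric feed rate / catalyst volume
= 680 L/h / 262 L
= 2.595 h^-1

2.595 h^-1


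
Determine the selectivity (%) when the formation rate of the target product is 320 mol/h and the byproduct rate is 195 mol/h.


Selectivity = desired / (desired + undesired) * 100
Total products = 320 + 195 = 515 mol/h
S = 320 / 515 * 100
= 0.6214 * 100
= 62.14 %

62.14 %


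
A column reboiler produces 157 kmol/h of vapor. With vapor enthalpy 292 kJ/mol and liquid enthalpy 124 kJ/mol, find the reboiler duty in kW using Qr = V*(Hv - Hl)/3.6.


Qr = 157 * (292 - 124) / 3.6 = 157 * 168 / 3.6 = 7327

7327 kW


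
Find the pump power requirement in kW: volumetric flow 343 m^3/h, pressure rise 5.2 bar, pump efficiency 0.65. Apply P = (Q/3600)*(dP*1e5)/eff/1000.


Q = 343 / 3600 = 0.0952778 m^3/s
P = 0.0952778 * (5.2 * 1e5) / 0.65 / 1000 = 76.22

76.22 kW


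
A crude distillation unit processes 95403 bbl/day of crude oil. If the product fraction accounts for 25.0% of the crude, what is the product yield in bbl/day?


Crude throughput = 95403 bbl/day
Fraction yield = 25.0%
yield = throughput * fraction / 100
yield = 95403 * 25.0 / 100 = 23850.75

23850.75 bbl/day


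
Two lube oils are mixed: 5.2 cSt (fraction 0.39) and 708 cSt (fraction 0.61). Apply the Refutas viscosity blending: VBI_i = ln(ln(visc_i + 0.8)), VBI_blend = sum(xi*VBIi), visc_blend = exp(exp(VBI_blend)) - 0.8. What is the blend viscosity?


Refutas method: VBN_i = 14.534*ln(ln(visc_i + 0.8)) + 10.975, blended linearly by mass fraction; since VBN is linear in VBI_i = ln(ln(visc_i + 0.8)) and the fractions sum to 1, blend VBI directly: visc = exp(exp(VBI_blend)) - 0.8
VBI_1 = ln(ln(5.2 + 0.8)) = 0.583198
VBI_2 = ln(ln(708 + 0.8)) = 1.88154
VBI_blend = 0.39 * 0.583198 + 0.61 * 1.88154 = 1.37519
visc_blend = exp(exp(1.37519)) - 0.8 = 51.44

51.44 cSt


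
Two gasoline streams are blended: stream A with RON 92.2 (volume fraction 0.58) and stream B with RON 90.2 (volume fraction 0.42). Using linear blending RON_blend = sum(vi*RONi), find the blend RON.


Linear blending: RON_blend = sum(vi * RONi)
Contribution 1: 0.58 * 92.2 = 53.476
Contribution 2: 0.42 * 90.2 = 37.884
RON_blend = 53.476 + 37.884 = 91.36

91.36


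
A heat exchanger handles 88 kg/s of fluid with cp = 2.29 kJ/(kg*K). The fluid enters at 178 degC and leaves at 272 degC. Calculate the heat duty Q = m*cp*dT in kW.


Q = m_dot * cp * delta_T
delta_T = 272 - 178 = 94 K
Q = 88 * 2.29 * 94
= 201.52 * 94
= 18942.88 kW

18942.88 kW


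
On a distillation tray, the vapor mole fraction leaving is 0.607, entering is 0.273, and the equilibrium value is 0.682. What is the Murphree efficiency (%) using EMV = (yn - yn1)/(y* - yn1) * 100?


Murphree vapor efficiency: EMV = (y_n - y_(n-1)) / (y*_n - y_(n-1)) * 100
EMV = (0.607 - 0.273) / (0.682 - 0.273) * 100 = 0.334 / 0.409 * 100 = 81.66

81.66 %


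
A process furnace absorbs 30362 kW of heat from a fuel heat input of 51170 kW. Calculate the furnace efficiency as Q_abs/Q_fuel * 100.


Furnace efficiency = Q_absorbed / Q_fuel * 100
= 30362 / 51170 * 100 = 59.34

59.34 %


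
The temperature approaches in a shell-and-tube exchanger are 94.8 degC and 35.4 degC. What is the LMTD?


LMTD = (dT1 - dT2) / ln(dT1/dT2)
= (94.8 - 35.4) / ln(94.8 / 35.4) = 59.4 / 0.985058 = 60.30

60.30 degC


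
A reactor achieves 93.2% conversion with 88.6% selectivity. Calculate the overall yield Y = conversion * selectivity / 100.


Overall yield = conversion (%) * selectivity (%) / 100
Conversion = 93.2%, Selectivity = 88.6%
Y = 93.2 * 88.6 / 100
= 82.5752 %

82.5752 %


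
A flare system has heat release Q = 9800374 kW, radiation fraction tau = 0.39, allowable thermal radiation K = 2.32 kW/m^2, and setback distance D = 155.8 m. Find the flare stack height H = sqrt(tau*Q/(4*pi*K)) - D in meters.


tau*Q/(4*pi*K) = 0.39 * 9800374 / (4 * pi * 2.32) = 131102
sqrt(131102) = 362.08
H = 362.08 - 155.8 = 206.3

206.3 m


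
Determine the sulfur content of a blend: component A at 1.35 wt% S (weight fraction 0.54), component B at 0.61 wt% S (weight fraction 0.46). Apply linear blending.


Linear sulfur blending: S_blend = x1*S1 + x2*S2
Contribution 1: 0.54 * 1.35 = 0.729 wt%
Contribution 2: 0.46 * 0.61 = 0.2806 wt%
S_blend = 0.729 + 0.2806 = 1.0096

1.0096 wt%


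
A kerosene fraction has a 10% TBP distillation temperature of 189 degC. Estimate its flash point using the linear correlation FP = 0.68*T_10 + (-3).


FP = 0.68 * 189 + (-3) = 125.52

125.52 degC


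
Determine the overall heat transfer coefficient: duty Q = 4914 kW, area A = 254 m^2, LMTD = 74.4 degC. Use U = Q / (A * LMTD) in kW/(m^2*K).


From Q = U*A*LMTD, U = Q / (A * LMTD)
U = 4914 / (254 * 74.4) = 4914 / 18897.6 = 0.2600

0.2600 kW/(m^2*K)


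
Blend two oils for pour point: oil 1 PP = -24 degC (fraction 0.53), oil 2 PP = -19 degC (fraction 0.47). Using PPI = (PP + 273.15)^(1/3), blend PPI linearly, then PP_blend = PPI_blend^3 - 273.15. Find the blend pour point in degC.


PPI_1 = (-24 + 273.15)^(1/3) = 6.292458
PPI_2 = (-19 + 273.15)^(1/3) = 6.334272
PPI_blend = 0.53 * 6.292458 + 0.47 * 6.334272 = 6.312111
PP_blend = 6.312111^3 - 273.15 = 251.4918 - 273.15 = -21.66

-21.66 degC


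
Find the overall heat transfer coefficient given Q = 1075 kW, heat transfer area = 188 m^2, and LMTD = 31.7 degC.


From Q = U*A*LMTD, U = Q / (A * LMTD)
U = 1075 / (188 * 31.7) = 1075 / 5959.6 = 0.1804

0.1804 kW/(m^2*K)


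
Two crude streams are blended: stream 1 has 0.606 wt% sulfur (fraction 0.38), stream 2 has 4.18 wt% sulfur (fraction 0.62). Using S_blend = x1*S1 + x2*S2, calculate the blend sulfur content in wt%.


Linear sulfur blending: S_blend = x1*S1 + x2*S2
Contribution 1: 0.38 * 0.606 = 0.23028 wt%
Contribution 2: 0.62 * 4.18 = 2.5916 wt%
S_blend = 0.23028 + 2.5916 = 2.82188

2.82188 wt%


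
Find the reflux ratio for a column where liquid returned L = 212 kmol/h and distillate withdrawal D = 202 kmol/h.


Reflux ratio definition: R = L / D (liquid returned / distillate withdrawn)
L = 212 kmol/h, D = 202 kmol/h
R = 212 / 202 = 1.050

1.050


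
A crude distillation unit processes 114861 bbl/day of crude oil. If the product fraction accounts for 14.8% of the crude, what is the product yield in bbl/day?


Crude throughput = 114861 bbl/day
Fraction yield = 14.8%
yield = throughput * fraction / 100
yield = 114861 * 14.8 / 100 = 16999.428

16999.428 bbl/day


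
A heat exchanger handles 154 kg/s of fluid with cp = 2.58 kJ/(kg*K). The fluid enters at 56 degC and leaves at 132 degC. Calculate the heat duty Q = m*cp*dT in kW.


Q = m_dot * cp * delta_T
delta_T = 132 - 56 = 76 K
Q = 154 * 2.58 * 76
= 397.32 * 76
= 30196.32 kW

30196.32 kW


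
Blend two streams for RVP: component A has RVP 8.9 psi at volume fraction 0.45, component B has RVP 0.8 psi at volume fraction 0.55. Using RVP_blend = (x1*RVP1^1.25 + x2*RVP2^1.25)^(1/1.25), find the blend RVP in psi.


Chevron index: RVP_blend = (sum xi*RVPi^1.25)^(1/1.25)
RVP^1.25 terms: 0.45 * 8.9^1.25 + 0.55 * 0.8^1.25 = 7.33364
RVP_blend = 7.33364^(1/1.25) = 4.923

4.923 psi


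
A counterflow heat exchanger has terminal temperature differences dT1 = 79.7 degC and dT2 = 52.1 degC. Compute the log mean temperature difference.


LMTD = (dT1 - dT2) / ln(dT1/dT2)
= (79.7 - 52.1) / ln(79.7 / 52.1) = 27.6 / 0.425105 = 64.93

64.93 degC


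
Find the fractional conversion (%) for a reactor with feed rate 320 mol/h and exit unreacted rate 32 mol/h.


X = (F_in - F_out) / F_in * 100
Moles reacted = 320 - 32 = 288
X = 288 / 320 * 100
= 0.9000 * 100
= 90.00 %

90.00 %


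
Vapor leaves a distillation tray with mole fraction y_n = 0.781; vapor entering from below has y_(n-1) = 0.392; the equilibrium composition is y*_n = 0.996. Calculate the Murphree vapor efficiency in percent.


Murphree vapor efficiency: EMV = (y_n - y_(n-1)) / (y*_n - y_(n-1)) * 100
EMV = (0.781 - 0.392) / (0.996 - 0.392) * 100 = 0.389 / 0.604 * 100 = 64.40

64.40 %


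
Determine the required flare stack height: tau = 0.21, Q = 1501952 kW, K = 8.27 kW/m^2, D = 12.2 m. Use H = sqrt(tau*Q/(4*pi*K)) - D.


tau*Q/(4*pi*K) = 0.21 * 1501952 / (4 * pi * 8.27) = 3035.01
sqrt(3035.01) = 55.0909
H = 55.0909 - 12.2 = 42.89

42.89 m


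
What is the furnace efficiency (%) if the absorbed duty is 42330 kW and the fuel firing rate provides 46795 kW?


Furnace efficiency = Q_absorbed / Q_fuel * 100
= 42330 / 46795 * 100 = 90.46

90.46 %


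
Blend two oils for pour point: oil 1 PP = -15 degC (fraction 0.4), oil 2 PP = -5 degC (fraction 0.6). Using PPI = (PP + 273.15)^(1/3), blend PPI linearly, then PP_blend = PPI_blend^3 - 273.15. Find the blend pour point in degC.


PPI_1 = (-15 + 273.15)^(1/3) = 6.36733
PPI_2 = (-5 + 273.15)^(1/3) = 6.448508
PPI_blend = 0.4 * 6.36733 + 0.6 * 6.448508 = 6.416037
PP_blend = 6.416037^3 - 273.15 = 264.1196 - 273.15 = -9.03

-9.03 degC


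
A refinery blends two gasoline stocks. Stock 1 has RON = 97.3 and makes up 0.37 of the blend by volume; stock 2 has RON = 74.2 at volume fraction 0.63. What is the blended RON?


Linear blending: RON_blend = sum(vi * RONi)
Contribution 1: 0.37 * 97.3 = 36.001
Contribution 2: 0.63 * 74.2 = 46.746
RON_blend = 36.001 + 46.746 = 82.747

82.747


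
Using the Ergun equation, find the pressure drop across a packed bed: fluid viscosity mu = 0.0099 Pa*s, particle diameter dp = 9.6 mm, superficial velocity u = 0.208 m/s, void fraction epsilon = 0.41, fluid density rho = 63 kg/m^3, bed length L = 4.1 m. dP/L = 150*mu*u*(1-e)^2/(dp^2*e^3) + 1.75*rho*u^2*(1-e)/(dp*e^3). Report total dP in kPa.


dp = 9.6 mm = 0.0096 m
Viscous term = 150*0.0099*0.208*(1-0.41)^2 / (0.0096^2*0.41^3) = 16927.8
Inertial term = 1.75*63*0.208^2*(1-0.41) / (0.0096*0.41^3) = 4253.38
dP/L = 16927.8 + 4253.38 = 21181.2 Pa/m
dP = 21181.2 * 4.1 / 1000 = 86.84 kPa

86.84 kPa


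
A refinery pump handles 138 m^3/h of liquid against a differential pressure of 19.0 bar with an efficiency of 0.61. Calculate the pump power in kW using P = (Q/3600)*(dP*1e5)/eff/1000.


Q = 138 / 3600 = 0.0383333 m^3/s
P = 0.0383333 * (19.0 * 1e5) / 0.61 / 1000 = 119.4

119.4 kW


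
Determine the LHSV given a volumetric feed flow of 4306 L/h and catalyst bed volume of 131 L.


LHSV = volumetric feed rate / catalyst volume
= 4306 L/h / 131 L
= 32.87 h^-1

32.87 h^-1


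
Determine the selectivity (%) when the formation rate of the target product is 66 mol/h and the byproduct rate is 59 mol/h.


Selectivity = desired / (desired + undesired) * 100
Total products = 66 + 59 = 125 mol/h
S = 66 / 125 * 100
= 0.5280 * 100
= 52.80 %

52.80 %


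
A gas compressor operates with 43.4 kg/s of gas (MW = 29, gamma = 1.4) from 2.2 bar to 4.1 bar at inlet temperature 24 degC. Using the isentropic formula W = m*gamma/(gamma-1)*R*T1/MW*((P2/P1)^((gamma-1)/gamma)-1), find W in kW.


Isentropic work: W = m*(gamma/(gamma-1))*(R*T1/MW)*((P2/P1)^((gamma-1)/gamma) - 1)
T1 = 24 + 273.15 = 297.15 K
Pressure ratio = 4.1 / 2.2 = 1.86364
Exponent = (1.4 - 1)/1.4 = 0.285714
(P2/P1)^exp - 1 = 1.86364^0.285714 - 1 = 0.194665
W = 43.4 * 1.4 / 0.4 * 8.314 * 297.15 / 29 * 0.194665 = 2519

2519 kW


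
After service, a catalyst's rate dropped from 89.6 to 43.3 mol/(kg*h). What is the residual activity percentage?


Activity (%) = (rate_used / rate_fresh) * 100
rate_used = 43.3, rate_fresh = 89.6
= (43.3 / 89.6) * 100
= 0.4833 * 100 = 48.33

48.33 %


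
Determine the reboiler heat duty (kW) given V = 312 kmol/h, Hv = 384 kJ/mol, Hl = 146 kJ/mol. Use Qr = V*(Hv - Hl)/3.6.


Qr = 312 * (384 - 146) / 3.6 = 312 * 238 / 3.6 = 20630

20630 kW


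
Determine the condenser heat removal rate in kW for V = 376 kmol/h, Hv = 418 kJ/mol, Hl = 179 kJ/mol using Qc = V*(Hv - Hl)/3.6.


Qc = 376 * (418 - 179) / 3.6 = 376 * 239 / 3.6 = 24960

24960 kW


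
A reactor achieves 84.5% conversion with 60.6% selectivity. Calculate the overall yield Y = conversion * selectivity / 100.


Overall yield = conversion (%) * selectivity (%) / 100
Conversion = 84.5%, Selectivity = 60.6%
Y = 84.5 * 60.6 / 100
= 51.207 %

51.207 %


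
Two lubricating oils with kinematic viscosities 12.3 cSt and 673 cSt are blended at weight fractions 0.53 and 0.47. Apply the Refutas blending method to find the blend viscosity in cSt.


Refutas method: VBN_i = 14.534*ln(ln(visc_i + 0.8)) + 10.975, blended linearly by mass fraction; since VBN is linear in VBI_i = ln(ln(visc_i + 0.8)) and the fractions sum to 1, blend VBI directly: visc = exp(exp(VBI_blend)) - 0.8
VBI_1 = ln(ln(12.3 + 0.8)) = 0.944922
VBI_2 = ln(ln(673 + 0.8)) = 1.87379
VBI_blend = 0.53 * 0.944922 + 0.47 * 1.87379 = 1.38149
visc_blend = exp(exp(1.38149)) - 0.8 = 52.76

52.76 cSt


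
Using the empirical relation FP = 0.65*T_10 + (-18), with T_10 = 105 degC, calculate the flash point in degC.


FP = 0.65 * 105 + (-18) = 50.25

50.25 degC


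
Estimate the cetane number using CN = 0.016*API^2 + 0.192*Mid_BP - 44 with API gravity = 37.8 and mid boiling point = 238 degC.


CN = 0.016 * 37.8^2 + 0.192 * 238 - 44
CN = 22.86144 + 45.696 - 44 = 24.55744

24.55744


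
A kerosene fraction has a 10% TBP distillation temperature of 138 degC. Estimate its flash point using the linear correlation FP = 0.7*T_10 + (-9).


FP = 0.7 * 138 + (-9) = 87.6

87.6 degC


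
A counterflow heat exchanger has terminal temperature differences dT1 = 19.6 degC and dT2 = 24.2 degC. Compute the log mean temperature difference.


LMTD = (dT1 - dT2) / ln(dT1/dT2)
= (19.6 - 24.2) / ln(19.6 / 24.2) = -4.6 / -0.210823 = 21.82

21.82 degC


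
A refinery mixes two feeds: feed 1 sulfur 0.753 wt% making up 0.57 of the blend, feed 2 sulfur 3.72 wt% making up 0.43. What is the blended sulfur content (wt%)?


Linear sulfur blending: S_blend = x1*S1 + x2*S2
Contribution 1: 0.57 * 0.753 = 0.42921 wt%
Contribution 2: 0.43 * 3.72 = 1.5996 wt%
S_blend = 0.42921 + 1.5996 = 2.02881

2.02881 wt%
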